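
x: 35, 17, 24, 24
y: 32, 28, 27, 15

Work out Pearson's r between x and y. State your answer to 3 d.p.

0.330

n = 4, Σx = 100, Σy = 102, Σx² = 2666, Σy² = 2762, Σxy = 2604
nΣxy − ΣxΣy = 10416 − 10200 = 216
nΣx² − (Σx)² = 10664 − 10000 = 664; nΣy² − (Σy)² = 11048 − 10404 = 644
r = 216 / √(664 × 644) = 216 / 653.9235 ≈ 0.330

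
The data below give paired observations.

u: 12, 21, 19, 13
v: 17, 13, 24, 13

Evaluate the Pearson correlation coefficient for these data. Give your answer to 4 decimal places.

0.1924

n = 4, Σu = 65, Σv = 67, Σu² = 1115, Σv² = 1203, Σuv = 1102
nΣuv − ΣuΣv = 4408 − 4355 = 53
nΣu² − (Σu)² = 4460 − 4225 = 235; nΣv² − (Σv)² = 4812 − 4489 = 323
r = 53 / √(235 × 323) = 53 / 275.5086 ≈ 0.1924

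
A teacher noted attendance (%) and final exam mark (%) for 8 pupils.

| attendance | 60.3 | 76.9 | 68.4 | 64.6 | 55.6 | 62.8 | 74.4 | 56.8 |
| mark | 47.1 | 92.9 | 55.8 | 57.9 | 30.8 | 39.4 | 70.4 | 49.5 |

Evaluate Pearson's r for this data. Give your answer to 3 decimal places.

n = 8, Σx = 519.8, Σy = 443.8, Σx² = 34198.22, Σy² = 27222.28, Σxy = 29777.36
nΣxy − ΣxΣy = 238218.88 − 230687.24 = 7531.64
nΣx² − (Σx)² = 273585.76 − 270192.04 = 3393.72; nΣy² − (Σy)² = 217778.24 − 196958.44 = 20819.8
r = 7531.64 / √(3393.72 × 20819.8) = 7531.64 / 8405.7463 ≈ 0.896

0.896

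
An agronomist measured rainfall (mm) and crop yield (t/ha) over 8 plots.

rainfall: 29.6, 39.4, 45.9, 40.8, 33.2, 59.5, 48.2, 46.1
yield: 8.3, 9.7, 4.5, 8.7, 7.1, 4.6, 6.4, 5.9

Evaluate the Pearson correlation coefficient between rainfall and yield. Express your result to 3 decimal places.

n = 8, Σx = 342.7, Σy = 55.2, Σx² = 15290.91, Σy² = 406.26, Σxy = 2279.26
nΣxy − ΣxΣy = 18234.08 − 18917.04 = -682.96
nΣx² − (Σx)² = 122327.28 − 117443.29 = 4883.99; nΣy² − (Σy)² = 3250.08 − 3047.04 = 203.04
r = -682.96 / √(4883.99 × 203.04) = -682.96 / 995.8139 ≈ -0.686

-0.686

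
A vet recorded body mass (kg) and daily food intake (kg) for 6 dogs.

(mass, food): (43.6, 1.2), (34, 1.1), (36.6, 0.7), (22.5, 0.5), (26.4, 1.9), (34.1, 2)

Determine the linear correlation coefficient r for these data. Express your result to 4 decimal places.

n = 6, Σx = 197.2, Σy = 7.4, Σx² = 6762.54, Σy² = 11, Σxy = 244.95
nΣxy − ΣxΣy = 1469.7 − 1459.28 = 10.42
nΣx² − (Σx)² = 40575.24 − 38887.84 = 1687.4; nΣy² − (Σy)² = 66 − 54.76 = 11.24
r = 10.42 / √(1687.4 × 11.24) = 10.42 / 137.7185 ≈ 0.0757

0.0757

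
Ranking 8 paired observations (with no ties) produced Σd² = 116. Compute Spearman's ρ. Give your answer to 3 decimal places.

ρ = 1 − 6Σd² / [n(n²−1)] = 1 − 6×116 / (8×63)
  = 1 − 696/504 = 1 − 1.3810 ≈ -0.381

-0.381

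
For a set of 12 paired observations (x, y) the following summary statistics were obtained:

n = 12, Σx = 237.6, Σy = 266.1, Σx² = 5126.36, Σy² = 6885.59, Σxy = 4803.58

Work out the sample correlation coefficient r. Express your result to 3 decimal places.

r = (nΣxy − ΣxΣy) / √[(nΣx² − (Σx)²)(nΣy² − (Σy)²)]
Numerator: 12×4803.58 − 237.6×266.1 = -5582.4
Denominator: √[(61516.32 − 56453.76)(82627.08 − 70809.21)] = √[5062.56 × 11817.87] = 7734.8999
r = -5582.4 / 7734.8999 ≈ -0.722

-0.722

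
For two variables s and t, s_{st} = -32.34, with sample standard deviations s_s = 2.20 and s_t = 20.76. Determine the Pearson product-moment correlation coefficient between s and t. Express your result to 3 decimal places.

-0.708

r = Cov(s,t) / (s_s · s_t) = -32.34 / (2.20 × 20.76)
  = -32.34 / 45.6720 ≈ -0.708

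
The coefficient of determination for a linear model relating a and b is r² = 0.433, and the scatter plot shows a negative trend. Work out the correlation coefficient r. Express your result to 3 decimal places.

|r| = √0.433 = 0.658
The association is negative, so r = −0.658.

-0.658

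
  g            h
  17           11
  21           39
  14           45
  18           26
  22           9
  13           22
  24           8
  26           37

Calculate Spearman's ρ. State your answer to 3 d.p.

-0.262

Rank g: 3, 5, 2, 4, 6, 1, 7, 8
Rank h: 3, 7, 8, 5, 2, 4, 1, 6
d = rank(g) − rank(h): 0, -2, -6, -1, 4, -3, 6, 2; Σd² = 106
ρ = 1 − 6Σd² / [n(n²−1)] = 1 − 6×106 / (8×63) = 1 − 636/504 ≈ -0.262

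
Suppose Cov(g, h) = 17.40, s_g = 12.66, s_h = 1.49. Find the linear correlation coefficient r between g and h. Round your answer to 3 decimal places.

0.922

r = Cov(g,h) / (s_g · s_h) = 17.40 / (12.66 × 1.49)
  = 17.40 / 18.8634 ≈ 0.922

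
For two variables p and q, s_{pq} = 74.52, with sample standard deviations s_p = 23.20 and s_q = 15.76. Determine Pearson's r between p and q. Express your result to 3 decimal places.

0.204

r = Cov(p,q) / (s_p · s_q) = 74.52 / (23.20 × 15.76)
  = 74.52 / 365.6320 ≈ 0.204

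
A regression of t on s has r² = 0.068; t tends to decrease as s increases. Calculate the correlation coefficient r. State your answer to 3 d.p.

-0.261

|r| = √0.068 = 0.261
The association is negative, so r = −0.261.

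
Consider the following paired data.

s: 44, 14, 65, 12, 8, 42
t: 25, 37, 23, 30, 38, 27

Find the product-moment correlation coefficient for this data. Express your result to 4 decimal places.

-0.8909

n = 6, Σs = 185, Σt = 180, Σs² = 8329, Σt² = 5596, Σst = 4911
nΣst − ΣsΣt = 29466 − 33300 = -3834
nΣs² − (Σs)² = 49974 − 34225 = 15749; nΣt² − (Σt)² = 33576 − 32400 = 1176
r = -3834 / √(15749 × 1176) = -3834 / 4303.5827 ≈ -0.8909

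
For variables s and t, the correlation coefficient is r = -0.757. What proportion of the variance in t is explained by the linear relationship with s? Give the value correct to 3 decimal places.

0.573

r² = (-0.757)² = 0.573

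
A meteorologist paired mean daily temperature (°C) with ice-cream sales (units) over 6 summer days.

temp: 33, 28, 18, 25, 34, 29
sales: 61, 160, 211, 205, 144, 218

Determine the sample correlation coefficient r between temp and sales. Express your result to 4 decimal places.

n = 6, Σx = 167, Σy = 999, Σx² = 4819, Σy² = 184127, Σxy = 26634
nΣxy − ΣxΣy = 159804 − 166833 = -7029
nΣx² − (Σx)² = 28914 − 27889 = 1025; nΣy² − (Σy)² = 1104762 − 998001 = 106761
r = -7029 / √(1025 × 106761) = -7029 / 10460.8807 ≈ -0.6719

-0.6719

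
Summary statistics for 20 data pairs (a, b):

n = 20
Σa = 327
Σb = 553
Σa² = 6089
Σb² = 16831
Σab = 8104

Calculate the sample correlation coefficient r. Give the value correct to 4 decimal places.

r = (nΣab − ΣaΣb) / √[(nΣa² − (Σa)²)(nΣb² − (Σb)²)]
Numerator: 20×8104 − 327×553 = -18751
Denominator: √[(121780 − 106929)(336620 − 305809)] = √[14851 × 30811] = 21390.9832
r = -18751 / 21390.9832 ≈ -0.8766

-0.8766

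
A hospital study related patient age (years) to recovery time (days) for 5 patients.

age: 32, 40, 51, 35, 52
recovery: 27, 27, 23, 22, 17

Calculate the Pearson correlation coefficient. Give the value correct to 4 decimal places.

-0.6663

n = 5, Σx = 210, Σy = 116, Σx² = 9154, Σy² = 2760, Σxy = 4771
nΣxy − ΣxΣy = 23855 − 24360 = -505
nΣx² − (Σx)² = 45770 − 44100 = 1670; nΣy² − (Σy)² = 13800 − 13456 = 344
r = -505 / √(1670 × 344) = -505 / 757.9446 ≈ -0.6663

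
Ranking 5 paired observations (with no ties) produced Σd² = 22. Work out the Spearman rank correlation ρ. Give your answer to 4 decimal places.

ρ = 1 − 6Σd² / [n(n²−1)] = 1 − 6×22 / (5×24)
  = 1 − 132/120 = 1 − 1.10000 ≈ -0.1000

-0.1000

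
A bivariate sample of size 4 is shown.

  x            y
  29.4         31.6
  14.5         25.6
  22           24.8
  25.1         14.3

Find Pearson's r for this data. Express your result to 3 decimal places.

0.103

n = 4, Σx = 91, Σy = 96.3, Σx² = 2188.62, Σy² = 2473.45, Σxy = 2204.77
nΣxy − ΣxΣy = 8819.08 − 8763.3 = 55.78
nΣx² − (Σx)² = 8754.48 − 8281 = 473.48; nΣy² − (Σy)² = 9893.8 − 9273.69 = 620.11
r = 55.78 / √(473.48 × 620.11) = 55.78 / 541.8576 ≈ 0.103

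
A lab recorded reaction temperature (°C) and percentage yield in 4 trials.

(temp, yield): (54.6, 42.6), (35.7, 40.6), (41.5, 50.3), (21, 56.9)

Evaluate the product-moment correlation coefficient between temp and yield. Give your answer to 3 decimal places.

-0.690

n = 4, Σx = 152.8, Σy = 190.4, Σx² = 6418.9, Σy² = 9230.82, Σxy = 7057.73
nΣxy − ΣxΣy = 28230.92 − 29093.12 = -862.2
nΣx² − (Σx)² = 25675.6 − 23347.84 = 2327.76; nΣy² − (Σy)² = 36923.28 − 36252.16 = 671.12
r = -862.2 / √(2327.76 × 671.12) = -862.2 / 1249.8825 ≈ -0.690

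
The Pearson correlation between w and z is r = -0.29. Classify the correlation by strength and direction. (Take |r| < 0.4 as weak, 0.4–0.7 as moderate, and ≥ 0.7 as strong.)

weak negative

r = -0.29 < 0 so the relationship is negative.
|r| = 0.29, which falls in the weak range.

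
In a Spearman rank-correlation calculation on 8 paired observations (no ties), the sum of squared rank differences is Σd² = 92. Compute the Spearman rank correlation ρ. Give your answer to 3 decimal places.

ρ = 1 − 6Σd² / [n(n²−1)] = 1 − 6×92 / (8×63)
  = 1 − 552/504 = 1 − 1.0952 ≈ -0.095

-0.095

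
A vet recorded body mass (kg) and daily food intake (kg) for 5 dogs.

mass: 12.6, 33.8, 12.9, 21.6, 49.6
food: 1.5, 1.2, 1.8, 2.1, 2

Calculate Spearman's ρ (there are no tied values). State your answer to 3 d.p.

Rank mass: 1, 4, 2, 3, 5
Rank food: 2, 1, 3, 5, 4
d = rank(mass) − rank(food): -1, 3, -1, -2, 1; Σd² = 16
ρ = 1 − 6Σd² / [n(n²−1)] = 1 − 6×16 / (5×24) = 1 − 96/120 ≈ 0.200

0.200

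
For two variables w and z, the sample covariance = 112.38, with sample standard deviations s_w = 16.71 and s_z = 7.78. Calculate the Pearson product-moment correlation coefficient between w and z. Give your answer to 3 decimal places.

r = Cov(w,z) / (s_w · s_z) = 112.38 / (16.71 × 7.78)
  = 112.38 / 130.0038 ≈ 0.864

0.864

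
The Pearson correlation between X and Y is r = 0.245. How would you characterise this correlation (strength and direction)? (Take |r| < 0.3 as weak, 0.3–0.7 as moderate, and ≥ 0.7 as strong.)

weak positive

r = 0.245 > 0 so the relationship is positive.
|r| = 0.245, which falls in the weak range.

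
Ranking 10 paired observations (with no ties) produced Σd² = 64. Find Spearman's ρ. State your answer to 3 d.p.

ρ = 1 − 6Σd² / [n(n²−1)] = 1 − 6×64 / (10×99)
  = 1 − 384/990 = 1 − 0.3879 ≈ 0.612

0.612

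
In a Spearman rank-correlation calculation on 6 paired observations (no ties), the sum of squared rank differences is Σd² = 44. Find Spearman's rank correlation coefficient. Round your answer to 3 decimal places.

ρ = 1 − 6Σd² / [n(n²−1)] = 1 − 6×44 / (6×35)
  = 1 − 264/210 = 1 − 1.2571 ≈ -0.257

-0.257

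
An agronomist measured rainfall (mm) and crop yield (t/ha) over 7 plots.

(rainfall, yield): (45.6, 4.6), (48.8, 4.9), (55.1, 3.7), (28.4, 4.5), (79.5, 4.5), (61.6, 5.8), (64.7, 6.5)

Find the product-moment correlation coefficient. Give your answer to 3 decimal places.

n = 7, Σx = 383.7, Σy = 34.5, Σx² = 22604.27, Σy² = 175.25, Σxy = 1916.13
nΣxy − ΣxΣy = 13412.91 − 13237.65 = 175.26
nΣx² − (Σx)² = 158229.89 − 147225.69 = 11004.2; nΣy² − (Σy)² = 1226.75 − 1190.25 = 36.5
r = 175.26 / √(11004.2 × 36.5) = 175.26 / 633.7612 ≈ 0.277

0.277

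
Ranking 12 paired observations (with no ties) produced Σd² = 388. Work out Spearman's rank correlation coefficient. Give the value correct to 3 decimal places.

ρ = 1 − 6Σd² / [n(n²−1)] = 1 − 6×388 / (12×143)
  = 1 − 2328/1716 = 1 − 1.3566 ≈ -0.357

-0.357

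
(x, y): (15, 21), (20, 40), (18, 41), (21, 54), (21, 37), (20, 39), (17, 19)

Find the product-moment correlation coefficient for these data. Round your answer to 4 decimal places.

n = 7, Σx = 132, Σy = 251, Σx² = 2520, Σy² = 9889, Σxy = 4867
nΣxy − ΣxΣy = 34069 − 33132 = 937
nΣx² − (Σx)² = 17640 − 17424 = 216; nΣy² − (Σy)² = 69223 − 63001 = 6222
r = 937 / √(216 × 6222) = 937 / 1159.2894 ≈ 0.8083

0.8083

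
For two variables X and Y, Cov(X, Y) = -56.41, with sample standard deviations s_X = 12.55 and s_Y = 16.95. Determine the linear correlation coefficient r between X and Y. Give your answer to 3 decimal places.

r = Cov(X,Y) / (s_X · s_Y) = -56.41 / (12.55 × 16.95)
  = -56.41 / 212.7225 ≈ -0.265

-0.265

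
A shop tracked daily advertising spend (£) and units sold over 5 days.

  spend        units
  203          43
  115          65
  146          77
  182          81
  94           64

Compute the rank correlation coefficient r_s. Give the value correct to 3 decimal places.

Rank spend: 5, 2, 3, 4, 1
Rank units: 1, 3, 4, 5, 2
d = rank(spend) − rank(units): 4, -1, -1, -1, -1; Σd² = 20
ρ = 1 − 6Σd² / [n(n²−1)] = 1 − 6×20 / (5×24) = 1 − 120/120 ≈ 0.000

0.000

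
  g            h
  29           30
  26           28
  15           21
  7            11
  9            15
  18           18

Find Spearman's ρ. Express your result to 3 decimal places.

0.943

Rank g: 6, 5, 3, 1, 2, 4
Rank h: 6, 5, 4, 1, 2, 3
d = rank(g) − rank(h): 0, 0, -1, 0, 0, 1; Σd² = 2
ρ = 1 − 6Σd² / [n(n²−1)] = 1 − 6×2 / (6×35) = 1 − 12/210 ≈ 0.943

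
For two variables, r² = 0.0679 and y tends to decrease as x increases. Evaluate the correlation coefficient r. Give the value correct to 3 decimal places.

-0.261

|r| = √0.0679 = 0.261
The association is negative, so r = −0.261.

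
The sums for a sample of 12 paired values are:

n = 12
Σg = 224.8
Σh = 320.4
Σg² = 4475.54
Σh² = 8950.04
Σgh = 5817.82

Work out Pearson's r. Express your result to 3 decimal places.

r = (nΣgh − ΣgΣh) / √[(nΣg² − (Σg)²)(nΣh² − (Σh)²)]
Numerator: 12×5817.82 − 224.8×320.4 = -2212.08
Denominator: √[(53706.48 − 50535.04)(107400.48 − 102656.16)] = √[3171.44 × 4744.32] = 3878.9594
r = -2212.08 / 3878.9594 ≈ -0.570

-0.570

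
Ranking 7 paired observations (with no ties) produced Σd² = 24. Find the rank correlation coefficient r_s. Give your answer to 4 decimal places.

0.5714

ρ = 1 − 6Σd² / [n(n²−1)] = 1 − 6×24 / (7×48)
  = 1 − 144/336 = 1 − 0.42857 ≈ 0.5714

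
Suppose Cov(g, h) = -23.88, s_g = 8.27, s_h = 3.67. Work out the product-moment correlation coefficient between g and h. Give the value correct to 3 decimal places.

r = Cov(g,h) / (s_g · s_h) = -23.88 / (8.27 × 3.67)
  = -23.88 / 30.3509 ≈ -0.787

-0.787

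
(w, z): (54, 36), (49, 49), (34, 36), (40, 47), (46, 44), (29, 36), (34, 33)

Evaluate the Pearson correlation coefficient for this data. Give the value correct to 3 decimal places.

n = 7, Σw = 286, Σz = 281, Σw² = 12186, Σz² = 11523, Σwz = 11639
nΣwz − ΣwΣz = 81473 − 80366 = 1107
nΣw² − (Σw)² = 85302 − 81796 = 3506; nΣz² − (Σz)² = 80661 − 78961 = 1700
r = 1107 / √(3506 × 1700) = 1107 / 2441.3521 ≈ 0.453

0.453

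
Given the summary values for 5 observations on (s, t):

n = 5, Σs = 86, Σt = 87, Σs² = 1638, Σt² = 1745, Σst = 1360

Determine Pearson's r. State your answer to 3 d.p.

r = (nΣst − ΣsΣt) / √[(nΣs² − (Σs)²)(nΣt² − (Σt)²)]
Numerator: 5×1360 − 86×87 = -682
Denominator: √[(8190 − 7396)(8725 − 7569)] = √[794 × 1156] = 958.0522
r = -682 / 958.0522 ≈ -0.712

-0.712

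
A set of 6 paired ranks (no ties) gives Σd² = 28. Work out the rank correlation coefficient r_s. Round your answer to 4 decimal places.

0.2000

ρ = 1 − 6Σd² / [n(n²−1)] = 1 − 6×28 / (6×35)
  = 1 − 168/210 = 1 − 0.80000 ≈ 0.2000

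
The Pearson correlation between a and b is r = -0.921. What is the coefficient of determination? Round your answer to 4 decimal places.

0.8482

r² = (-0.921)² = 0.8482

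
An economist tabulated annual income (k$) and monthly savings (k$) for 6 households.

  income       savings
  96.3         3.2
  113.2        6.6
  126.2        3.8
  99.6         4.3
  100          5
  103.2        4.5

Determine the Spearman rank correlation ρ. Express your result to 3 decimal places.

Rank income: 1, 5, 6, 2, 3, 4
Rank savings: 1, 6, 2, 3, 5, 4
d = rank(income) − rank(savings): 0, -1, 4, -1, -2, 0; Σd² = 22
ρ = 1 − 6Σd² / [n(n²−1)] = 1 − 6×22 / (6×35) = 1 − 132/210 ≈ 0.371

0.371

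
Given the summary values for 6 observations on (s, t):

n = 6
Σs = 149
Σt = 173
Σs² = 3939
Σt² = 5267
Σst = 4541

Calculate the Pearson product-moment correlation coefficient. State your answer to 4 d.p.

r = (nΣst − ΣsΣt) / √[(nΣs² − (Σs)²)(nΣt² − (Σt)²)]
Numerator: 6×4541 − 149×173 = 1469
Denominator: √[(23634 − 22201)(31602 − 29929)] = √[1433 × 1673] = 1548.3569
r = 1469 / 1548.3569 ≈ 0.9487

0.9487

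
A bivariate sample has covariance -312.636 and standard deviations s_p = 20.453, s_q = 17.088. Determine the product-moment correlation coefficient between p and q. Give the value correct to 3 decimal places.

-0.895

r = Cov(p,q) / (s_p · s_q) = -312.636 / (20.453 × 17.088)
  = -312.636 / 349.5009 ≈ -0.895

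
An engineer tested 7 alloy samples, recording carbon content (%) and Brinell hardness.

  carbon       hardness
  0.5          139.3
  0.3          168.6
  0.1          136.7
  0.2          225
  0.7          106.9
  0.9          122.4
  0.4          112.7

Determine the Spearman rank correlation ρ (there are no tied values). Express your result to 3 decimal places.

-0.571

Rank carbon: 5, 3, 1, 2, 6, 7, 4
Rank hardness: 5, 6, 4, 7, 1, 3, 2
d = rank(carbon) − rank(hardness): 0, -3, -3, -5, 5, 4, 2; Σd² = 88
ρ = 1 − 6Σd² / [n(n²−1)] = 1 − 6×88 / (7×48) = 1 − 528/336 ≈ -0.571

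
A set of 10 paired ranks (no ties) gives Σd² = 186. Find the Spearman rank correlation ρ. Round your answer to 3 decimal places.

ρ = 1 − 6Σd² / [n(n²−1)] = 1 − 6×186 / (10×99)
  = 1 − 1116/990 = 1 − 1.1273 ≈ -0.127

-0.127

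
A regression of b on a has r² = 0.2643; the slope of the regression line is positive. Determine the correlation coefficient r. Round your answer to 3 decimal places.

|r| = √0.2643 = 0.514
The association is positive, so r = 0.514.

0.514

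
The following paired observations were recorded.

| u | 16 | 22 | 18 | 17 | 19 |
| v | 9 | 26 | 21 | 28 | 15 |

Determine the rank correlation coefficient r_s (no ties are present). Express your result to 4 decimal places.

0.3000

Rank u: 1, 5, 3, 2, 4
Rank v: 1, 4, 3, 5, 2
d = rank(u) − rank(v): 0, 1, 0, -3, 2; Σd² = 14
ρ = 1 − 6Σd² / [n(n²−1)] = 1 − 6×14 / (5×24) = 1 − 84/120 ≈ 0.3000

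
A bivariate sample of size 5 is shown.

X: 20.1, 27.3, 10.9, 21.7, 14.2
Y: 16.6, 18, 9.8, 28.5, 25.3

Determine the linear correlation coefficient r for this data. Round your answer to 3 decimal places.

n = 5, ΣX = 94.2, ΣY = 98.2, ΣX² = 1940.64, ΣY² = 2147.94, ΣXY = 1909.59
nΣXY − ΣXΣY = 9547.95 − 9250.44 = 297.51
nΣX² − (ΣX)² = 9703.2 − 8873.64 = 829.56; nΣY² − (ΣY)² = 10739.7 − 9643.24 = 1096.46
r = 297.51 / √(829.56 × 1096.46) = 297.51 / 953.7187 ≈ 0.312

0.312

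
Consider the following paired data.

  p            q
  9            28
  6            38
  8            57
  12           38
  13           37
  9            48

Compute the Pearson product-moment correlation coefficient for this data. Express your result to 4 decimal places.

n = 6, Σp = 57, Σq = 246, Σp² = 575, Σq² = 10594, Σpq = 2305
nΣpq − ΣpΣq = 13830 − 14022 = -192
nΣp² − (Σp)² = 3450 − 3249 = 201; nΣq² − (Σq)² = 63564 − 60516 = 3048
r = -192 / √(201 × 3048) = -192 / 782.7183 ≈ -0.2453

-0.2453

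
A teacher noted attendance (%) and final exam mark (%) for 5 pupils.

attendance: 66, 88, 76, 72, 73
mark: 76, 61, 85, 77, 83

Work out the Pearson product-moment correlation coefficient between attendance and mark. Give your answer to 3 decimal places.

-0.663

n = 5, Σx = 375, Σy = 382, Σx² = 28389, Σy² = 29540, Σxy = 28447
nΣxy − ΣxΣy = 142235 − 143250 = -1015
nΣx² − (Σx)² = 141945 − 140625 = 1320; nΣy² − (Σy)² = 147700 − 145924 = 1776
r = -1015 / √(1320 × 1776) = -1015 / 1531.1172 ≈ -0.663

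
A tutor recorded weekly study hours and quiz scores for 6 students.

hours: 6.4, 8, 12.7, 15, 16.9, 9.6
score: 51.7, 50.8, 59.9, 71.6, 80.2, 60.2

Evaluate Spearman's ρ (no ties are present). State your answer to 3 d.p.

0.886

Rank hours: 1, 2, 4, 5, 6, 3
Rank score: 2, 1, 3, 5, 6, 4
d = rank(hours) − rank(score): -1, 1, 1, 0, 0, -1; Σd² = 4
ρ = 1 − 6Σd² / [n(n²−1)] = 1 − 6×4 / (6×35) = 1 − 24/210 ≈ 0.886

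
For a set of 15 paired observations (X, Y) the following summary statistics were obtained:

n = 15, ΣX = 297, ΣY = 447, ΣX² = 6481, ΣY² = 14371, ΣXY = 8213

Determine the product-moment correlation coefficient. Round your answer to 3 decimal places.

-0.803

r = (nΣXY − ΣXΣY) / √[(nΣX² − (ΣX)²)(nΣY² − (ΣY)²)]
Numerator: 15×8213 − 297×447 = -9564
Denominator: √[(97215 − 88209)(215565 − 199809)] = √[9006 × 15756] = 11912.1172
r = -9564 / 11912.1172 ≈ -0.803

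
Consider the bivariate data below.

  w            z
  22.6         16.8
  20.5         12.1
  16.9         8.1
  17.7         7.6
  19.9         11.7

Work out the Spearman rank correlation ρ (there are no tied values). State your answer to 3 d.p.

Rank w: 5, 4, 1, 2, 3
Rank z: 5, 4, 2, 1, 3
d = rank(w) − rank(z): 0, 0, -1, 1, 0; Σd² = 2
ρ = 1 − 6Σd² / [n(n²−1)] = 1 − 6×2 / (5×24) = 1 − 12/120 ≈ 0.900

0.900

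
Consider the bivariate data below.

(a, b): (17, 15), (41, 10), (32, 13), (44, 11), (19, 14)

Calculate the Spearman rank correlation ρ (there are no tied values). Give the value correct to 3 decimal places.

Rank a: 1, 4, 3, 5, 2
Rank b: 5, 1, 3, 2, 4
d = rank(a) − rank(b): -4, 3, 0, 3, -2; Σd² = 38
ρ = 1 − 6Σd² / [n(n²−1)] = 1 − 6×38 / (5×24) = 1 − 228/120 ≈ -0.900

-0.900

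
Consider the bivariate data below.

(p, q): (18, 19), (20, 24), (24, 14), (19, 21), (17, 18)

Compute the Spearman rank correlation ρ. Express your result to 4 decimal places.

Rank p: 2, 4, 5, 3, 1
Rank q: 3, 5, 1, 4, 2
d = rank(p) − rank(q): -1, -1, 4, -1, -1; Σd² = 20
ρ = 1 − 6Σd² / [n(n²−1)] = 1 − 6×20 / (5×24) = 1 − 120/120 ≈ 0.0000

0.0000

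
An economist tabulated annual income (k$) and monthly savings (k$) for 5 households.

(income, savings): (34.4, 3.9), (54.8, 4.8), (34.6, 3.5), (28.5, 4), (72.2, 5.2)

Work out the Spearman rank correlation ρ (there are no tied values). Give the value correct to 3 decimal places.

Rank income: 2, 4, 3, 1, 5
Rank savings: 2, 4, 1, 3, 5
d = rank(income) − rank(savings): 0, 0, 2, -2, 0; Σd² = 8
ρ = 1 − 6Σd² / [n(n²−1)] = 1 − 6×8 / (5×24) = 1 − 48/120 ≈ 0.600

0.600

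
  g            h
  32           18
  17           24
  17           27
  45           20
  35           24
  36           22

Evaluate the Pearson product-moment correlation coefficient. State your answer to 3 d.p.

-0.668

n = 6, Σg = 182, Σh = 135, Σg² = 6148, Σh² = 3089, Σgh = 3975
nΣgh − ΣgΣh = 23850 − 24570 = -720
nΣg² − (Σg)² = 36888 − 33124 = 3764; nΣh² − (Σh)² = 18534 − 18225 = 309
r = -720 / √(3764 × 309) = -720 / 1078.4600 ≈ -0.668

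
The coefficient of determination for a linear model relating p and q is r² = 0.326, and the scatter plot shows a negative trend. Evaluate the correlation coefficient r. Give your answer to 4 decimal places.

|r| = √0.326 = 0.5710
The association is negative, so r = −0.5710.

-0.5710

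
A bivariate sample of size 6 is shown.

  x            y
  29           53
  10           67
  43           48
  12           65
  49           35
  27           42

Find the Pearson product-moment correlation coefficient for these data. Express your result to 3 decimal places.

n = 6, Σx = 170, Σy = 310, Σx² = 6064, Σy² = 16816, Σxy = 7900
nΣxy − ΣxΣy = 47400 − 52700 = -5300
nΣx² − (Σx)² = 36384 − 28900 = 7484; nΣy² − (Σy)² = 100896 − 96100 = 4796
r = -5300 / √(7484 × 4796) = -5300 / 5991.0987 ≈ -0.885

-0.885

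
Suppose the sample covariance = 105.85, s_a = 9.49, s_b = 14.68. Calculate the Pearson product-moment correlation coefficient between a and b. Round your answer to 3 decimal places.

0.760

r = Cov(a,b) / (s_a · s_b) = 105.85 / (9.49 × 14.68)
  = 105.85 / 139.3132 ≈ 0.760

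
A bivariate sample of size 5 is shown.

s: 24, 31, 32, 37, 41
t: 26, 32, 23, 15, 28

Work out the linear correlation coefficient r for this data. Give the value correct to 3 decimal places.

n = 5, Σs = 165, Σt = 124, Σs² = 5611, Σt² = 3238, Σst = 4055
nΣst − ΣsΣt = 20275 − 20460 = -185
nΣs² − (Σs)² = 28055 − 27225 = 830; nΣt² − (Σt)² = 16190 − 15376 = 814
r = -185 / √(830 × 814) = -185 / 821.9611 ≈ -0.225

-0.225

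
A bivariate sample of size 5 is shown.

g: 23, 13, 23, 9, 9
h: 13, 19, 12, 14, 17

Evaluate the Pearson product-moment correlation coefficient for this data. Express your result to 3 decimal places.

n = 5, Σg = 77, Σh = 75, Σg² = 1389, Σh² = 1159, Σgh = 1101
nΣgh − ΣgΣh = 5505 − 5775 = -270
nΣg² − (Σg)² = 6945 − 5929 = 1016; nΣh² − (Σh)² = 5795 − 5625 = 170
r = -270 / √(1016 × 170) = -270 / 415.5960 ≈ -0.650

-0.650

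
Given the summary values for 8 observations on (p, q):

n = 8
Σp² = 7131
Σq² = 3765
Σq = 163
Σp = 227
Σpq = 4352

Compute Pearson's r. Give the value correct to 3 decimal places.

-0.494

r = (nΣpq − ΣpΣq) / √[(nΣp² − (Σp)²)(nΣq² − (Σq)²)]
Numerator: 8×4352 − 227×163 = -2185
Denominator: √[(57048 − 51529)(30120 − 26569)] = √[5519 × 3551] = 4426.9593
r = -2185 / 4426.9593 ≈ -0.494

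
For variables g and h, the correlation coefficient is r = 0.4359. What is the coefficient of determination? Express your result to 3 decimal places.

0.190

r² = (0.4359)² = 0.190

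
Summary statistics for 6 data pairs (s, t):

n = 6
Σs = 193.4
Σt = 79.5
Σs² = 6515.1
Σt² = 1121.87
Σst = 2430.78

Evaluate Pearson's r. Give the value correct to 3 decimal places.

-0.950

r = (nΣst − ΣsΣt) / √[(nΣs² − (Σs)²)(nΣt² − (Σt)²)]
Numerator: 6×2430.78 − 193.4×79.5 = -790.62
Denominator: √[(39090.6 − 37403.56)(6731.22 − 6320.25)] = √[1687.04 × 410.97] = 832.6601
r = -790.62 / 832.6601 ≈ -0.950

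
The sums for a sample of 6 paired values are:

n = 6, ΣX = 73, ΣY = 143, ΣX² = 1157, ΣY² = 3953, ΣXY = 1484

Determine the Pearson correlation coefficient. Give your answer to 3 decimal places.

r = (nΣXY − ΣXΣY) / √[(nΣX² − (ΣX)²)(nΣY² − (ΣY)²)]
Numerator: 6×1484 − 73×143 = -1535
Denominator: √[(6942 − 5329)(23718 − 20449)] = √[1613 × 3269] = 2296.2789
r = -1535 / 2296.2789 ≈ -0.668

-0.668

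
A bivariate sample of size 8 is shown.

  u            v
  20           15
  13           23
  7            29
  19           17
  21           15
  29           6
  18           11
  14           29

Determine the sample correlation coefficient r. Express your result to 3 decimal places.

n = 8, Σu = 141, Σv = 145, Σu² = 2781, Σv² = 3107, Σuv = 2218
nΣuv − ΣuΣv = 17744 − 20445 = -2701
nΣu² − (Σu)² = 22248 − 19881 = 2367; nΣv² − (Σv)² = 24856 − 21025 = 3831
r = -2701 / √(2367 × 3831) = -2701 / 3011.3082 ≈ -0.897

-0.897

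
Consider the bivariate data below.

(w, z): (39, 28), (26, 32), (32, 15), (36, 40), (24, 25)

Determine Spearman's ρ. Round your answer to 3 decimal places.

Rank w: 5, 2, 3, 4, 1
Rank z: 3, 4, 1, 5, 2
d = rank(w) − rank(z): 2, -2, 2, -1, -1; Σd² = 14
ρ = 1 − 6Σd² / [n(n²−1)] = 1 − 6×14 / (5×24) = 1 − 84/120 ≈ 0.300

0.300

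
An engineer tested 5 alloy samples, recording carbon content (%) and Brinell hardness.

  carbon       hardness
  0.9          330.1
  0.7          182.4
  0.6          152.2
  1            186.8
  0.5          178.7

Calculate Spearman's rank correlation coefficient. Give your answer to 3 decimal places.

0.800

Rank carbon: 4, 3, 2, 5, 1
Rank hardness: 5, 3, 1, 4, 2
d = rank(carbon) − rank(hardness): -1, 0, 1, 1, -1; Σd² = 4
ρ = 1 − 6Σd² / [n(n²−1)] = 1 − 6×4 / (5×24) = 1 − 24/120 ≈ 0.800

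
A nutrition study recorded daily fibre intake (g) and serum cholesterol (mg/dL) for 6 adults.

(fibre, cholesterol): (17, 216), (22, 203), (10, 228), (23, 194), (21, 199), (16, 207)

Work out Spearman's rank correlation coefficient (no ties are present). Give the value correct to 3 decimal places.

Rank fibre: 3, 5, 1, 6, 4, 2
Rank cholesterol: 5, 3, 6, 1, 2, 4
d = rank(fibre) − rank(cholesterol): -2, 2, -5, 5, 2, -2; Σd² = 66
ρ = 1 − 6Σd² / [n(n²−1)] = 1 − 6×66 / (6×35) = 1 − 396/210 ≈ -0.886

-0.886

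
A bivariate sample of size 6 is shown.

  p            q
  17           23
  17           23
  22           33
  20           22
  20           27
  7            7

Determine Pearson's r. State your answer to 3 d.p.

n = 6, Σp = 103, Σq = 135, Σp² = 1911, Σq² = 3409, Σpq = 2537
nΣpq − ΣpΣq = 15222 − 13905 = 1317
nΣp² − (Σp)² = 11466 − 10609 = 857; nΣq² − (Σq)² = 20454 − 18225 = 2229
r = 1317 / √(857 × 2229) = 1317 / 1382.1190 ≈ 0.953

0.953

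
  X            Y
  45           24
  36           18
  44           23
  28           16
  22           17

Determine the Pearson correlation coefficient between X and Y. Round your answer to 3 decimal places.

0.905

n = 5, ΣX = 175, ΣY = 98, ΣX² = 6525, ΣY² = 1974, ΣXY = 3562
nΣXY − ΣXΣY = 17810 − 17150 = 660
nΣX² − (ΣX)² = 32625 − 30625 = 2000; nΣY² − (ΣY)² = 9870 − 9604 = 266
r = 660 / √(2000 × 266) = 660 / 729.3833 ≈ 0.905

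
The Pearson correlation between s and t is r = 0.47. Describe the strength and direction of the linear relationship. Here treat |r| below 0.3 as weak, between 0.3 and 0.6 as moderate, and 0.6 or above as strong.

moderate positive

r = 0.47 > 0 so the relationship is positive.
|r| = 0.47, which falls in the moderate range.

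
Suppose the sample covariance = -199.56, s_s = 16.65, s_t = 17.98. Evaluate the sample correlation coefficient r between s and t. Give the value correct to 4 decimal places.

r = Cov(s,t) / (s_s · s_t) = -199.56 / (16.65 × 17.98)
  = -199.56 / 299.3670 ≈ -0.6666

-0.6666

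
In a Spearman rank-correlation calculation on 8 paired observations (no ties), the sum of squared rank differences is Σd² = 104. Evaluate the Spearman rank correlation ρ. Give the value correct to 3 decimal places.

ρ = 1 − 6Σd² / [n(n²−1)] = 1 − 6×104 / (8×63)
  = 1 − 624/504 = 1 − 1.2381 ≈ -0.238

-0.238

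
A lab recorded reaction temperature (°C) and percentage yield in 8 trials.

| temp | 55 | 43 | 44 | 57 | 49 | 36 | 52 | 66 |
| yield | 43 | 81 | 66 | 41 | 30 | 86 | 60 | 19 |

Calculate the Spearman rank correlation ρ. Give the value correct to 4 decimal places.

-0.8571

Rank temp: 6, 2, 3, 7, 4, 1, 5, 8
Rank yield: 4, 7, 6, 3, 2, 8, 5, 1
d = rank(temp) − rank(yield): 2, -5, -3, 4, 2, -7, 0, 7; Σd² = 156
ρ = 1 − 6Σd² / [n(n²−1)] = 1 − 6×156 / (8×63) = 1 − 936/504 ≈ -0.8571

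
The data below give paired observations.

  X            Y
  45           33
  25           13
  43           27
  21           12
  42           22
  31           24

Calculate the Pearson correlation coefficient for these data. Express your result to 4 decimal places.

0.8927

n = 6, ΣX = 207, ΣY = 131, ΣX² = 7665, ΣY² = 3191, ΣXY = 4891
nΣXY − ΣXΣY = 29346 − 27117 = 2229
nΣX² − (ΣX)² = 45990 − 42849 = 3141; nΣY² − (ΣY)² = 19146 − 17161 = 1985
r = 2229 / √(3141 × 1985) = 2229 / 2496.9752 ≈ 0.8927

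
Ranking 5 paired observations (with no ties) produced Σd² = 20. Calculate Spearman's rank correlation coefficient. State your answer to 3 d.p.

0.000

ρ = 1 − 6Σd² / [n(n²−1)] = 1 − 6×20 / (5×24)
  = 1 − 120/120 = 1 − 1.0000 ≈ 0.000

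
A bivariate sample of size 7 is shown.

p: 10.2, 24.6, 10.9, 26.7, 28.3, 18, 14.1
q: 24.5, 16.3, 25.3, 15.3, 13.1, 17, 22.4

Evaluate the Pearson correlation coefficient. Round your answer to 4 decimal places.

-0.9628

n = 7, Σp = 132.8, Σq = 133.9, Σp² = 2864.6, Σq² = 2702.49, Σpq = 2327.73
nΣpq − ΣpΣq = 16294.11 − 17781.92 = -1487.81
nΣp² − (Σp)² = 20052.2 − 17635.84 = 2416.36; nΣq² − (Σq)² = 18917.43 − 17929.21 = 988.22
r = -1487.81 / √(2416.36 × 988.22) = -1487.81 / 1545.2816 ≈ -0.9628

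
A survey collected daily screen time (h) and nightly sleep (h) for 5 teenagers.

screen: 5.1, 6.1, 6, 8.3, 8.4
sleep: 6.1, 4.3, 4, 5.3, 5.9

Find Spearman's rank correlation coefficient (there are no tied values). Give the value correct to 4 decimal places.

0.0000

Rank screen: 1, 3, 2, 4, 5
Rank sleep: 5, 2, 1, 3, 4
d = rank(screen) − rank(sleep): -4, 1, 1, 1, 1; Σd² = 20
ρ = 1 − 6Σd² / [n(n²−1)] = 1 − 6×20 / (5×24) = 1 − 120/120 ≈ 0.0000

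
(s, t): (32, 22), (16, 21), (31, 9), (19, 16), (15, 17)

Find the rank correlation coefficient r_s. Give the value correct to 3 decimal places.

Rank s: 5, 2, 4, 3, 1
Rank t: 5, 4, 1, 2, 3
d = rank(s) − rank(t): 0, -2, 3, 1, -2; Σd² = 18
ρ = 1 − 6Σd² / [n(n²−1)] = 1 − 6×18 / (5×24) = 1 − 108/120 ≈ 0.100

0.100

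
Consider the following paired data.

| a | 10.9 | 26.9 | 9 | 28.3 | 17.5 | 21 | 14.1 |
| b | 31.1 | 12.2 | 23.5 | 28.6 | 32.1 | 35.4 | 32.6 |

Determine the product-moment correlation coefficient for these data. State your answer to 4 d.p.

n = 7, Σa = 127.7, Σb = 195.5, Σa² = 2670.37, Σb² = 5832.59, Σab = 3452.86
nΣab − ΣaΣb = 24170.02 − 24965.35 = -795.33
nΣa² − (Σa)² = 18692.59 − 16307.29 = 2385.3; nΣb² − (Σb)² = 40828.13 − 38220.25 = 2607.88
r = -795.33 / √(2385.3 × 2607.88) = -795.33 / 2494.1083 ≈ -0.3189

-0.3189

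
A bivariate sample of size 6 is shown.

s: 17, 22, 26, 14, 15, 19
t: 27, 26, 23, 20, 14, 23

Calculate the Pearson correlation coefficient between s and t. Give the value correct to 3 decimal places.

0.479

n = 6, Σs = 113, Σt = 133, Σs² = 2231, Σt² = 3059, Σst = 2556
nΣst − ΣsΣt = 15336 − 15029 = 307
nΣs² − (Σs)² = 13386 − 12769 = 617; nΣt² − (Σt)² = 18354 − 17689 = 665
r = 307 / √(617 × 665) = 307 / 640.5505 ≈ 0.479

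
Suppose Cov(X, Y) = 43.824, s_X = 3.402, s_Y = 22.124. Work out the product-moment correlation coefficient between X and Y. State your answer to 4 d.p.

r = Cov(X,Y) / (s_X · s_Y) = 43.824 / (3.402 × 22.124)
  = 43.824 / 75.2658 ≈ 0.5823

0.5823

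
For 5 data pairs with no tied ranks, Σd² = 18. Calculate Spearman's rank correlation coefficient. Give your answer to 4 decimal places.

0.1000

ρ = 1 − 6Σd² / [n(n²−1)] = 1 − 6×18 / (5×24)
  = 1 − 108/120 = 1 − 0.90000 ≈ 0.1000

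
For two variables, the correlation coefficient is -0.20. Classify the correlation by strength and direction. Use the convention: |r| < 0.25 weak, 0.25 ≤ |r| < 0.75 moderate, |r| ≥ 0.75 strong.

r = -0.20 < 0 so the relationship is negative.
|r| = 0.20, which falls in the weak range.

weak negative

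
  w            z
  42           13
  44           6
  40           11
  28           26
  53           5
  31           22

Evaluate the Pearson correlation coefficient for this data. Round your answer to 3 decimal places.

n = 6, Σw = 238, Σz = 83, Σw² = 9854, Σz² = 1511, Σwz = 2925
nΣwz − ΣwΣz = 17550 − 19754 = -2204
nΣw² − (Σw)² = 59124 − 56644 = 2480; nΣz² − (Σz)² = 9066 − 6889 = 2177
r = -2204 / √(2480 × 2177) = -2204 / 2323.5662 ≈ -0.949

-0.949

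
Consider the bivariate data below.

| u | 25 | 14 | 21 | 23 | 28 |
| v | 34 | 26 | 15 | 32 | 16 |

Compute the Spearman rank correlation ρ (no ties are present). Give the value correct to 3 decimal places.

0.200

Rank u: 4, 1, 2, 3, 5
Rank v: 5, 3, 1, 4, 2
d = rank(u) − rank(v): -1, -2, 1, -1, 3; Σd² = 16
ρ = 1 − 6Σd² / [n(n²−1)] = 1 − 6×16 / (5×24) = 1 − 96/120 ≈ 0.200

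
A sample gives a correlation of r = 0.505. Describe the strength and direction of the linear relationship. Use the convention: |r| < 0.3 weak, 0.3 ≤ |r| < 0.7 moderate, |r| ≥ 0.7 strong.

r = 0.505 > 0 so the relationship is positive.
|r| = 0.505, which falls in the moderate range.

moderate positive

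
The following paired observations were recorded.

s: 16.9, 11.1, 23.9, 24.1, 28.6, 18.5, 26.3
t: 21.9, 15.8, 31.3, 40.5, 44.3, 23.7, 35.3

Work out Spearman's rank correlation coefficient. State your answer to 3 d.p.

Rank s: 2, 1, 4, 5, 7, 3, 6
Rank t: 2, 1, 4, 6, 7, 3, 5
d = rank(s) − rank(t): 0, 0, 0, -1, 0, 0, 1; Σd² = 2
ρ = 1 − 6Σd² / [n(n²−1)] = 1 − 6×2 / (7×48) = 1 − 12/336 ≈ 0.964

0.964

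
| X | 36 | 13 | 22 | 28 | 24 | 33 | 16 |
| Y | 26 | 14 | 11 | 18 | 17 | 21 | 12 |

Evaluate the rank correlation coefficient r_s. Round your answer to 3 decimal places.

Rank X: 7, 1, 3, 5, 4, 6, 2
Rank Y: 7, 3, 1, 5, 4, 6, 2
d = rank(X) − rank(Y): 0, -2, 2, 0, 0, 0, 0; Σd² = 8
ρ = 1 − 6Σd² / [n(n²−1)] = 1 − 6×8 / (7×48) = 1 − 48/336 ≈ 0.857

0.857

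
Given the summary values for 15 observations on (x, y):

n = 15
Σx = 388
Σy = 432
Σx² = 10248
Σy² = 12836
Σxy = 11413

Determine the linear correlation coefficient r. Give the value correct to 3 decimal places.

0.826

r = (nΣxy − ΣxΣy) / √[(nΣx² − (Σx)²)(nΣy² − (Σy)²)]
Numerator: 15×11413 − 388×432 = 3579
Denominator: √[(153720 − 150544)(192540 − 186624)] = √[3176 × 5916] = 4334.6529
r = 3579 / 4334.6529 ≈ 0.826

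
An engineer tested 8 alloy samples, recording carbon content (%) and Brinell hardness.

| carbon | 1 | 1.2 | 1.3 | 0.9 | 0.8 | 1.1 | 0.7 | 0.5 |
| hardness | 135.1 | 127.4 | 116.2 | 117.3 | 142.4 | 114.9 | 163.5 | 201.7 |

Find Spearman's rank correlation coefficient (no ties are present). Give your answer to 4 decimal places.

Rank carbon: 5, 7, 8, 4, 3, 6, 2, 1
Rank hardness: 5, 4, 2, 3, 6, 1, 7, 8
d = rank(carbon) − rank(hardness): 0, 3, 6, 1, -3, 5, -5, -7; Σd² = 154
ρ = 1 − 6Σd² / [n(n²−1)] = 1 − 6×154 / (8×63) = 1 − 924/504 ≈ -0.8333

-0.8333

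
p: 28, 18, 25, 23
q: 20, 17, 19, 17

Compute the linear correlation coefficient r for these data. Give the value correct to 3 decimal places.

n = 4, Σp = 94, Σq = 73, Σp² = 2262, Σq² = 1339, Σpq = 1732
nΣpq − ΣpΣq = 6928 − 6862 = 66
nΣp² − (Σp)² = 9048 − 8836 = 212; nΣq² − (Σq)² = 5356 − 5329 = 27
r = 66 / √(212 × 27) = 66 / 75.6571 ≈ 0.872

0.872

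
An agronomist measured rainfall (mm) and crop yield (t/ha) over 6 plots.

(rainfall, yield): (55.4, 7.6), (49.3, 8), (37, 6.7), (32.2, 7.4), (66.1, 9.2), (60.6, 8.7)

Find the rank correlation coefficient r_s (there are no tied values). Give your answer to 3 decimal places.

0.886

Rank rainfall: 4, 3, 2, 1, 6, 5
Rank yield: 3, 4, 1, 2, 6, 5
d = rank(rainfall) − rank(yield): 1, -1, 1, -1, 0, 0; Σd² = 4
ρ = 1 − 6Σd² / [n(n²−1)] = 1 − 6×4 / (6×35) = 1 − 24/210 ≈ 0.886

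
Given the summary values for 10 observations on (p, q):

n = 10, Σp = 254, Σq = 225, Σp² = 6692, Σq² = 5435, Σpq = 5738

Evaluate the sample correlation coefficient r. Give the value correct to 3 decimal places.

0.077

r = (nΣpq − ΣpΣq) / √[(nΣp² − (Σp)²)(nΣq² − (Σq)²)]
Numerator: 10×5738 − 254×225 = 230
Denominator: √[(66920 − 64516)(54350 − 50625)] = √[2404 × 3725] = 2992.4739
r = 230 / 2992.4739 ≈ 0.077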